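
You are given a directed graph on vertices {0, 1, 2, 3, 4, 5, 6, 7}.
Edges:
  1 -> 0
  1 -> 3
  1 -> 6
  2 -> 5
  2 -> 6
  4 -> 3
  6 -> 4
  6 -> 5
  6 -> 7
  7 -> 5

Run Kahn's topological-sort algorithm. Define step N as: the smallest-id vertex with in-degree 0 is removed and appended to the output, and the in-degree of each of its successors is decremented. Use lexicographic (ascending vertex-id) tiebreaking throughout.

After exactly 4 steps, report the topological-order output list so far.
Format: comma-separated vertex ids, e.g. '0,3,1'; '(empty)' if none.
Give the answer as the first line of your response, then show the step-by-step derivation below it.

1,0,2,6

step 1: output 1; order=[1]; indeg=(0,0,0,1,1,3,1,1)
step 2: output 0; order=[1,0]; indeg=(0,0,0,1,1,3,1,1)
step 3: output 2; order=[1,0,2]; indeg=(0,0,0,1,1,2,0,1)
step 4: output 6; order=[1,0,2,6]; indeg=(0,0,0,1,0,1,0,0)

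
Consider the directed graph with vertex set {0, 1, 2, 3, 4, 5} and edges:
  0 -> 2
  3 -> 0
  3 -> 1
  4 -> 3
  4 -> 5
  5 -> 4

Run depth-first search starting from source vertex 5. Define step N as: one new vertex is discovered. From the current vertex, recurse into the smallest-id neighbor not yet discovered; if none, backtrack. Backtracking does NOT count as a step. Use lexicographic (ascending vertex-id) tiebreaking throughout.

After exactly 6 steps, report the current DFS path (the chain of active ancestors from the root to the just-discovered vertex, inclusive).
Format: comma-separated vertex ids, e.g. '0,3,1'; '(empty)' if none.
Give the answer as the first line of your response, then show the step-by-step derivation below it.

5,4,3,1

step 1: discover 5; path=5; order=5
step 2: discover 4; path=5>4; order=5,4
step 3: discover 3; path=5>4>3; order=5,4,3
step 4: discover 0; path=5>4>3>0; order=5,4,3,0
step 5: discover 2; path=5>4>3>0>2; order=5,4,3,0,2
step 6: discover 1; path=5>4>3>1; order=5,4,3,0,2,1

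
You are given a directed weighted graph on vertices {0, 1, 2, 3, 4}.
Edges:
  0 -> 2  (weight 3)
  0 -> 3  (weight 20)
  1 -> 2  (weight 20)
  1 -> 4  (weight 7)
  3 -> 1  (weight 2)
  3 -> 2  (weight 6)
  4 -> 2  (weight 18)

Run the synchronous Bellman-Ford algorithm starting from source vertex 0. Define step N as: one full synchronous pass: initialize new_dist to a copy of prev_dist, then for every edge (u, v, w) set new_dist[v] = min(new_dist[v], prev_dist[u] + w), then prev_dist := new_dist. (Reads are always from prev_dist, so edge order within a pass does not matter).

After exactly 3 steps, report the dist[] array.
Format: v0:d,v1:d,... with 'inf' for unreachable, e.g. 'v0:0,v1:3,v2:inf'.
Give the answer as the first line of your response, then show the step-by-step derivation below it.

v0:0,v1:22,v2:3,v3:20,v4:29

step 1: dist = v0:0,v1:inf,v2:3,v3:20,v4:inf
step 2: dist = v0:0,v1:22,v2:3,v3:20,v4:inf
step 3: dist = v0:0,v1:22,v2:3,v3:20,v4:29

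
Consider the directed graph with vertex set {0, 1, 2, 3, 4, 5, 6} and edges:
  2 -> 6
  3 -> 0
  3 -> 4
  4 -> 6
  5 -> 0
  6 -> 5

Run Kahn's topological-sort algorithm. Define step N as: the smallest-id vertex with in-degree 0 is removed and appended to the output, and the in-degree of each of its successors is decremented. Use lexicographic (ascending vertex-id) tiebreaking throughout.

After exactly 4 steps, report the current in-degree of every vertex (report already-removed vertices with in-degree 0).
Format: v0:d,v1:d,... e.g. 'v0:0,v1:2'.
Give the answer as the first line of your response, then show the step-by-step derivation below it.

v0:1,v1:0,v2:0,v3:0,v4:0,v5:1,v6:0

step 1: output 1; order=[1]; indeg=(2,0,0,0,1,1,2)
step 2: output 2; order=[1,2]; indeg=(2,0,0,0,1,1,1)
step 3: output 3; order=[1,2,3]; indeg=(1,0,0,0,0,1,1)
step 4: output 4; order=[1,2,3,4]; indeg=(1,0,0,0,0,1,0)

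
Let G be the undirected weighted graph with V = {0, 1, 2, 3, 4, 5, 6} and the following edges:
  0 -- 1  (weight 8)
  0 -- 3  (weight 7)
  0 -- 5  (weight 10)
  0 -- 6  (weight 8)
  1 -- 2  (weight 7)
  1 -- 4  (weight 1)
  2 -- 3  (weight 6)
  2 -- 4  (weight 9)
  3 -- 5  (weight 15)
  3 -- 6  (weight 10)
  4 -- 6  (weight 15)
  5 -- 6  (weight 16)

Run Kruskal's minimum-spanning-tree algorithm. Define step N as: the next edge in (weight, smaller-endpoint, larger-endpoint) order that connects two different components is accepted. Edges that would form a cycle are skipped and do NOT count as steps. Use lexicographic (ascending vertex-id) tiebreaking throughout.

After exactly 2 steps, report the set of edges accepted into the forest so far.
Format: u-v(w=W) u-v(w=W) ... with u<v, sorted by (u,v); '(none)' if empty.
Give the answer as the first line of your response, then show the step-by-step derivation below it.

1-4(w=1) 2-3(w=6)

step 1: add edge 1-4 (w=1); MST = {1-4(w=1)}
step 2: add edge 2-3 (w=6); MST = {1-4(w=1) 2-3(w=6)}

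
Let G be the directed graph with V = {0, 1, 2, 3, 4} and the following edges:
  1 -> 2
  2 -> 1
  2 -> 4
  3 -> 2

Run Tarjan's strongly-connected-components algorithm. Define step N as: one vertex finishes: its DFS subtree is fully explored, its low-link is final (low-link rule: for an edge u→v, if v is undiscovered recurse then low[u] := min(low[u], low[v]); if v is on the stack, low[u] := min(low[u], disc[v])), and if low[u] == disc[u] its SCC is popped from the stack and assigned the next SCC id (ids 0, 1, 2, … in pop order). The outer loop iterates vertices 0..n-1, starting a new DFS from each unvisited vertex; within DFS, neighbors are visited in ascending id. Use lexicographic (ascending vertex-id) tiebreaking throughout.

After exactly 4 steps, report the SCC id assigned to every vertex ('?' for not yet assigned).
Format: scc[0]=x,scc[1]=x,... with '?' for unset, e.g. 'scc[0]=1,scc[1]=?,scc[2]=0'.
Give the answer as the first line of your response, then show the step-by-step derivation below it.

scc[0]=0,scc[1]=2,scc[2]=2,scc[3]=?,scc[4]=1

step 1: low=(low[0]=0,low[1]=?,low[2]=?,low[3]=?,low[4]=?); scc=(scc[0]=0,scc[1]=?,scc[2]=?,scc[3]=?,scc[4]=?)
step 2: low=(low[0]=0,low[1]=1,low[2]=1,low[3]=?,low[4]=3); scc=(scc[0]=0,scc[1]=?,scc[2]=?,scc[3]=?,scc[4]=1)
step 3: low=(low[0]=0,low[1]=1,low[2]=1,low[3]=?,low[4]=3); scc=(scc[0]=0,scc[1]=?,scc[2]=?,scc[3]=?,scc[4]=1)
step 4: low=(low[0]=0,low[1]=1,low[2]=1,low[3]=?,low[4]=3); scc=(scc[0]=0,scc[1]=2,scc[2]=2,scc[3]=?,scc[4]=1)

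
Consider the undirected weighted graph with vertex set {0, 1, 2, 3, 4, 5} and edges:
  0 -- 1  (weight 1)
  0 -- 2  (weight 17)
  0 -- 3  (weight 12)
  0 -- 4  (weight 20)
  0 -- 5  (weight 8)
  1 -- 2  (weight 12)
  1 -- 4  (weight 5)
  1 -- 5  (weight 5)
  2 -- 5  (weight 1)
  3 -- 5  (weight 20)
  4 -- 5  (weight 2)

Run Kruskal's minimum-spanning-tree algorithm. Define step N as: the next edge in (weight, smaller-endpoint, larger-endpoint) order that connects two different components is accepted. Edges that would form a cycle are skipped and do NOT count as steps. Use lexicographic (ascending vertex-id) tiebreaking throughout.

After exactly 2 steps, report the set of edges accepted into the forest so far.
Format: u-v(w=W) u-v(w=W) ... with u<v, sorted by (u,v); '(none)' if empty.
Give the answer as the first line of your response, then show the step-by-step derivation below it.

0-1(w=1) 2-5(w=1)

step 1: add edge 0-1 (w=1); MST = {0-1(w=1)}
step 2: add edge 2-5 (w=1); MST = {0-1(w=1) 2-5(w=1)}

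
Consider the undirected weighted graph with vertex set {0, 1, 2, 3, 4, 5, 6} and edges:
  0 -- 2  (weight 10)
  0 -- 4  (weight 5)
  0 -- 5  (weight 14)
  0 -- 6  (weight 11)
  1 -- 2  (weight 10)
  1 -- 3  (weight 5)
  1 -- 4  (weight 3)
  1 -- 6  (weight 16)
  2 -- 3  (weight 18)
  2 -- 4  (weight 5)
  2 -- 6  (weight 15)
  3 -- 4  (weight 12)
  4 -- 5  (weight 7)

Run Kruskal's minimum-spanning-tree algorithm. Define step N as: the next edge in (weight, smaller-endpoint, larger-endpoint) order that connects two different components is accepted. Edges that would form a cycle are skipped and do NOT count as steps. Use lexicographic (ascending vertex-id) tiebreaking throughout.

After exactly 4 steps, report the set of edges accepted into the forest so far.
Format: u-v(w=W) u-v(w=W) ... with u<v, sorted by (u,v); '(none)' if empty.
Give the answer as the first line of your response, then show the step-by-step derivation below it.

0-4(w=5) 1-3(w=5) 1-4(w=3) 2-4(w=5)

step 1: add edge 1-4 (w=3); MST = {1-4(w=3)}
step 2: add edge 0-4 (w=5); MST = {0-4(w=5) 1-4(w=3)}
step 3: add edge 1-3 (w=5); MST = {0-4(w=5) 1-3(w=5) 1-4(w=3)}
step 4: add edge 2-4 (w=5); MST = {0-4(w=5) 1-3(w=5) 1-4(w=3) 2-4(w=5)}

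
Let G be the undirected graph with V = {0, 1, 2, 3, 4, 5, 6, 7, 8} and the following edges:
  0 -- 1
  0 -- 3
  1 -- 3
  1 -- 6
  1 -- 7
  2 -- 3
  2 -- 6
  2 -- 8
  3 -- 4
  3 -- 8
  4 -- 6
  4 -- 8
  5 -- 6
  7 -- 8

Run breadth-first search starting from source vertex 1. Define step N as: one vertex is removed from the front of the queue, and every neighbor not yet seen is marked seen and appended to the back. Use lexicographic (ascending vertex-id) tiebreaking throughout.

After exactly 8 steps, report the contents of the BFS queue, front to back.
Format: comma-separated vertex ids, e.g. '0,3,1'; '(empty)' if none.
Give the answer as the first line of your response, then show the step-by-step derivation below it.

5

step 1: dequeue 1; queue=[0,3,6,7]; order=1
step 2: dequeue 0; queue=[3,6,7]; order=1,0
step 3: dequeue 3; queue=[6,7,2,4,8]; order=1,0,3
step 4: dequeue 6; queue=[7,2,4,8,5]; order=1,0,3,6
step 5: dequeue 7; queue=[2,4,8,5]; order=1,0,3,6,7
step 6: dequeue 2; queue=[4,8,5]; order=1,0,3,6,7,2
step 7: dequeue 4; queue=[8,5]; order=1,0,3,6,7,2,4
step 8: dequeue 8; queue=[5]; order=1,0,3,6,7,2,4,8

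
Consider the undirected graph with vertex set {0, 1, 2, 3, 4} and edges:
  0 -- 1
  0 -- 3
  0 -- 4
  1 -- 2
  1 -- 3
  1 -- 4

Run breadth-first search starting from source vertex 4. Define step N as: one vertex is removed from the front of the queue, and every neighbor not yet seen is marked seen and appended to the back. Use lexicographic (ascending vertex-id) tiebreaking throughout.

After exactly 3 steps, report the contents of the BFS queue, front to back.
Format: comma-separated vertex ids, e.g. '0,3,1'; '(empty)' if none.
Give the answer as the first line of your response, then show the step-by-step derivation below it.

3,2

step 1: dequeue 4; queue=[0,1]; order=4
step 2: dequeue 0; queue=[1,3]; order=4,0
step 3: dequeue 1; queue=[3,2]; order=4,0,1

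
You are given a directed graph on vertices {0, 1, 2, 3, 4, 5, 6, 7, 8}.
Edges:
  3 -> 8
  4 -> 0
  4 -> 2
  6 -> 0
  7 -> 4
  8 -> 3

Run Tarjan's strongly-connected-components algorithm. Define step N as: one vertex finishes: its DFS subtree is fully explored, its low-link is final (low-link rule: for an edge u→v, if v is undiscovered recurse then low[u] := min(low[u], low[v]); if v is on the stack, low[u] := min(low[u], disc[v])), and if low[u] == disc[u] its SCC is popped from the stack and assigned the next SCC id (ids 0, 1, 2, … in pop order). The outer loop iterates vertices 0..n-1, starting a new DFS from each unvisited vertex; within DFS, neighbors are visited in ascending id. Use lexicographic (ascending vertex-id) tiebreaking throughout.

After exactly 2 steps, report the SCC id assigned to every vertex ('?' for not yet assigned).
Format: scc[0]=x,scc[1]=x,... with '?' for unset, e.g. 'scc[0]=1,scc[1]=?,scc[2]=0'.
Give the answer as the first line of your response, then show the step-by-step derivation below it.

scc[0]=0,scc[1]=1,scc[2]=?,scc[3]=?,scc[4]=?,scc[5]=?,scc[6]=?,scc[7]=?,scc[8]=?

step 1: low=(low[0]=0,low[1]=?,low[2]=?,low[3]=?,low[4]=?,low[5]=?,low[6]=?,low[7]=?,low[8]=?); scc=(scc[0]=0,scc[1]=?,scc[2]=?,scc[3]=?,scc[4]=?,scc[5]=?,scc[6]=?,scc[7]=?,scc[8]=?)
step 2: low=(low[0]=0,low[1]=1,low[2]=?,low[3]=?,low[4]=?,low[5]=?,low[6]=?,low[7]=?,low[8]=?); scc=(scc[0]=0,scc[1]=1,scc[2]=?,scc[3]=?,scc[4]=?,scc[5]=?,scc[6]=?,scc[7]=?,scc[8]=?)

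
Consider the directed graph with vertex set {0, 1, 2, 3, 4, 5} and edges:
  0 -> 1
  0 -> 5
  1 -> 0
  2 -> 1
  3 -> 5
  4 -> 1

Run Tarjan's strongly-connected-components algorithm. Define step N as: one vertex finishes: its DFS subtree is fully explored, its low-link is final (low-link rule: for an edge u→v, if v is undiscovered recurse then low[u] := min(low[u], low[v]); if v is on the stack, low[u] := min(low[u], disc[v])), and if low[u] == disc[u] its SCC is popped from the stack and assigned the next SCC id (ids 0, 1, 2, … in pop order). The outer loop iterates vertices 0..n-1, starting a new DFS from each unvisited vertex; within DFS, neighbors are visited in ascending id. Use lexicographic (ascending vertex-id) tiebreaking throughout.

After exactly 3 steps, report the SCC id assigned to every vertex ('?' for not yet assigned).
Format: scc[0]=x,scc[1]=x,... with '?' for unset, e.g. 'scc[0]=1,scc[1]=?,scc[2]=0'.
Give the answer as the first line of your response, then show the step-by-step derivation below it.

scc[0]=1,scc[1]=1,scc[2]=?,scc[3]=?,scc[4]=?,scc[5]=0

step 1: low=(low[0]=0,low[1]=0,low[2]=?,low[3]=?,low[4]=?,low[5]=?); scc=(scc[0]=?,scc[1]=?,scc[2]=?,scc[3]=?,scc[4]=?,scc[5]=?)
step 2: low=(low[0]=0,low[1]=0,low[2]=?,low[3]=?,low[4]=?,low[5]=2); scc=(scc[0]=?,scc[1]=?,scc[2]=?,scc[3]=?,scc[4]=?,scc[5]=0)
step 3: low=(low[0]=0,low[1]=0,low[2]=?,low[3]=?,low[4]=?,low[5]=2); scc=(scc[0]=1,scc[1]=1,scc[2]=?,scc[3]=?,scc[4]=?,scc[5]=0)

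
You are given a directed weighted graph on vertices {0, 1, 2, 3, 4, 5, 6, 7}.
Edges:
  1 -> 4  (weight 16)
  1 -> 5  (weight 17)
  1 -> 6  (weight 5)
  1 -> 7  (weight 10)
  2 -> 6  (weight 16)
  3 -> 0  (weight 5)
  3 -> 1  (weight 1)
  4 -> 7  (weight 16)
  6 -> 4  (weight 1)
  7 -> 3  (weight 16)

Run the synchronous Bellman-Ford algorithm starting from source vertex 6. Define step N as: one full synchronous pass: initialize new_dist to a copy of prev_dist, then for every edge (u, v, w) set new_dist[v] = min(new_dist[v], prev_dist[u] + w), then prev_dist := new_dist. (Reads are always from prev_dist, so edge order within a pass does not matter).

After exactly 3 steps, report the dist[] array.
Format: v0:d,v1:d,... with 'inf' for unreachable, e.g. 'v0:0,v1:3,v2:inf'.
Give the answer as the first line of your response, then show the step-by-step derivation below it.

v0:inf,v1:inf,v2:inf,v3:33,v4:1,v5:inf,v6:0,v7:17

step 1: dist = v0:inf,v1:inf,v2:inf,v3:inf,v4:1,v5:inf,v6:0,v7:inf
step 2: dist = v0:inf,v1:inf,v2:inf,v3:inf,v4:1,v5:inf,v6:0,v7:17
step 3: dist = v0:inf,v1:inf,v2:inf,v3:33,v4:1,v5:inf,v6:0,v7:17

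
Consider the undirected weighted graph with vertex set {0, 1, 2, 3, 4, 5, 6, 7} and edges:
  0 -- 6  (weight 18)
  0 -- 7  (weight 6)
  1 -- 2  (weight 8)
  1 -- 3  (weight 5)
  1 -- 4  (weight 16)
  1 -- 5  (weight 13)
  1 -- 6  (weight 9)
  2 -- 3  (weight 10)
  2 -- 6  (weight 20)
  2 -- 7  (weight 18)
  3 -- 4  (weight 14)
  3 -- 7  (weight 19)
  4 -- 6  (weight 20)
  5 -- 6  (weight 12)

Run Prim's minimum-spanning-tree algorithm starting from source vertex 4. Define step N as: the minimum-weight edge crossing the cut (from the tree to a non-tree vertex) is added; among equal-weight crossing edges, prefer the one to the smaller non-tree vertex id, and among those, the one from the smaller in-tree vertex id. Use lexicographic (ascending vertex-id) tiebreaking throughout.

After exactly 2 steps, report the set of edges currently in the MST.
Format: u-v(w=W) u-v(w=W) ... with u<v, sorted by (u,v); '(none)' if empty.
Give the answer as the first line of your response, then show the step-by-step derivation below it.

1-3(w=5) 3-4(w=14)

step 1: add edge 3-4 (w=14); MST = {3-4(w=14)}
step 2: add edge 1-3 (w=5); MST = {1-3(w=5) 3-4(w=14)}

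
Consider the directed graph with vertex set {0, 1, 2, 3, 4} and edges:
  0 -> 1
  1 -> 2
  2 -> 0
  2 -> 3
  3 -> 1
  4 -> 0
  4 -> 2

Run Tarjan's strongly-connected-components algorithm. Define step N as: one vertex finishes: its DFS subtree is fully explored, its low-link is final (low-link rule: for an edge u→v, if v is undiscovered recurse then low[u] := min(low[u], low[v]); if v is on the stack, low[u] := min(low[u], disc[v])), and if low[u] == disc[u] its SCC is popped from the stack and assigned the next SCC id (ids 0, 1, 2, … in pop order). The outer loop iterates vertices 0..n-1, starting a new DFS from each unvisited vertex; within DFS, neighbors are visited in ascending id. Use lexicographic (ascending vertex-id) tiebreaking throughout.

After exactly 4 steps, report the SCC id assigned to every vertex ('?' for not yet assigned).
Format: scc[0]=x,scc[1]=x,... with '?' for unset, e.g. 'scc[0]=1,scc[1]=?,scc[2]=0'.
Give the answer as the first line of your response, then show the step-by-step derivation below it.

scc[0]=0,scc[1]=0,scc[2]=0,scc[3]=0,scc[4]=?

step 1: low=(low[0]=0,low[1]=1,low[2]=0,low[3]=1,low[4]=?); scc=(scc[0]=?,scc[1]=?,scc[2]=?,scc[3]=?,scc[4]=?)
step 2: low=(low[0]=0,low[1]=1,low[2]=0,low[3]=1,low[4]=?); scc=(scc[0]=?,scc[1]=?,scc[2]=?,scc[3]=?,scc[4]=?)
step 3: low=(low[0]=0,low[1]=0,low[2]=0,low[3]=1,low[4]=?); scc=(scc[0]=?,scc[1]=?,scc[2]=?,scc[3]=?,scc[4]=?)
step 4: low=(low[0]=0,low[1]=0,low[2]=0,low[3]=1,low[4]=?); scc=(scc[0]=0,scc[1]=0,scc[2]=0,scc[3]=0,scc[4]=?)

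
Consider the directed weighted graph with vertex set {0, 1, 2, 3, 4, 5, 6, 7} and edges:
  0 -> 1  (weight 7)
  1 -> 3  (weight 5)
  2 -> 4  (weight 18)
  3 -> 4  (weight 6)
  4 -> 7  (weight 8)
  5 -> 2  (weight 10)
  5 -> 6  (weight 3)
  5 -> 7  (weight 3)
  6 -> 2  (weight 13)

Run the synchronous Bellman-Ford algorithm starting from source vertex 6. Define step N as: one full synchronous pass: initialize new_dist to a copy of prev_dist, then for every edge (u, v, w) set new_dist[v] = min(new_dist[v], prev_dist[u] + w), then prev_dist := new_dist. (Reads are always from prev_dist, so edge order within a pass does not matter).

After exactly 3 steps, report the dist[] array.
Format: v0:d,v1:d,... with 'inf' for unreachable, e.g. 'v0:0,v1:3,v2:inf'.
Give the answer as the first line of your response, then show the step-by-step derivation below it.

v0:inf,v1:inf,v2:13,v3:inf,v4:31,v5:inf,v6:0,v7:39

step 1: dist = v0:inf,v1:inf,v2:13,v3:inf,v4:inf,v5:inf,v6:0,v7:inf
step 2: dist = v0:inf,v1:inf,v2:13,v3:inf,v4:31,v5:inf,v6:0,v7:inf
step 3: dist = v0:inf,v1:inf,v2:13,v3:inf,v4:31,v5:inf,v6:0,v7:39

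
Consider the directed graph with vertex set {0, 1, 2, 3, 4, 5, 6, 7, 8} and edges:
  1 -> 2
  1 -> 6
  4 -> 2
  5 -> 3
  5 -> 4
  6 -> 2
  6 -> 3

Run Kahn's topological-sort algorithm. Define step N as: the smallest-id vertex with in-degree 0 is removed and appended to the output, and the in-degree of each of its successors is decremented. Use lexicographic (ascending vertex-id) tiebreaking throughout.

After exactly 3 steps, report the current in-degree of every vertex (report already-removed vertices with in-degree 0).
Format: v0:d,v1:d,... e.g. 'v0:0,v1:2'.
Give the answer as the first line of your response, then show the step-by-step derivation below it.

v0:0,v1:0,v2:2,v3:1,v4:0,v5:0,v6:0,v7:0,v8:0

step 1: output 0; order=[0]; indeg=(0,0,3,2,1,0,1,0,0)
step 2: output 1; order=[0,1]; indeg=(0,0,2,2,1,0,0,0,0)
step 3: output 5; order=[0,1,5]; indeg=(0,0,2,1,0,0,0,0,0)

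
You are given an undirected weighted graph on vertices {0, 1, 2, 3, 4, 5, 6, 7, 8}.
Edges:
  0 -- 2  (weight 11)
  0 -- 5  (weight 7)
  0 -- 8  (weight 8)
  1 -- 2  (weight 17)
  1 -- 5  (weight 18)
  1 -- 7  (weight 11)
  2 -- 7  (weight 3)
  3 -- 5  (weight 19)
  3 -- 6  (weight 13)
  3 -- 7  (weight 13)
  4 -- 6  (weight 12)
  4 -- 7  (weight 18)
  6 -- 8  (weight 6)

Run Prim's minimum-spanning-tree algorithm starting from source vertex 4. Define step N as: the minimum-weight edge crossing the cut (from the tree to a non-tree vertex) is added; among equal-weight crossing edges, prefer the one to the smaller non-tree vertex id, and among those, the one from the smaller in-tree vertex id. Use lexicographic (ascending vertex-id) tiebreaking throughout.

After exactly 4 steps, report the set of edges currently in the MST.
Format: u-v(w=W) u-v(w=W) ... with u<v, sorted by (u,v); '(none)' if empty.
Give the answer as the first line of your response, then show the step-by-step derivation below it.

0-5(w=7) 0-8(w=8) 4-6(w=12) 6-8(w=6)

step 1: add edge 4-6 (w=12); MST = {4-6(w=12)}
step 2: add edge 6-8 (w=6); MST = {4-6(w=12) 6-8(w=6)}
step 3: add edge 0-8 (w=8); MST = {0-8(w=8) 4-6(w=12) 6-8(w=6)}
step 4: add edge 0-5 (w=7); MST = {0-5(w=7) 0-8(w=8) 4-6(w=12) 6-8(w=6)}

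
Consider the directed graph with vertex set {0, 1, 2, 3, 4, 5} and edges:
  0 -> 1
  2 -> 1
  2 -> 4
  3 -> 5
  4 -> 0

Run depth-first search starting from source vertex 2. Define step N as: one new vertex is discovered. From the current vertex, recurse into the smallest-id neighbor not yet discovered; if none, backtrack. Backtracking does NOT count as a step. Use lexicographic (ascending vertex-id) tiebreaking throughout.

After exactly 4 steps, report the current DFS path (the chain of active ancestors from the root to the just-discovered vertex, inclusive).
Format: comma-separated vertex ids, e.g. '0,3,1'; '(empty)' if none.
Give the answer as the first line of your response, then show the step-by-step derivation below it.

2,4,0

step 1: discover 2; path=2; order=2
step 2: discover 1; path=2>1; order=2,1
step 3: discover 4; path=2>4; order=2,1,4
step 4: discover 0; path=2>4>0; order=2,1,4,0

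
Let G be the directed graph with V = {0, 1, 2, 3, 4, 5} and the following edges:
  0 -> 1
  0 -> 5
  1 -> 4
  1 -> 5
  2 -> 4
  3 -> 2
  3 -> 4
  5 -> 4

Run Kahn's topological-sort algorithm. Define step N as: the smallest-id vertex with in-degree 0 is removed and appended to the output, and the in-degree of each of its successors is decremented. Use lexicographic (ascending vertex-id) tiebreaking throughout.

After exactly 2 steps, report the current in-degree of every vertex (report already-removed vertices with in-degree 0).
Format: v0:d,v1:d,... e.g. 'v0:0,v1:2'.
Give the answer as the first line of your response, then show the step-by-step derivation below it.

v0:0,v1:0,v2:1,v3:0,v4:3,v5:0

step 1: output 0; order=[0]; indeg=(0,0,1,0,4,1)
step 2: output 1; order=[0,1]; indeg=(0,0,1,0,3,0)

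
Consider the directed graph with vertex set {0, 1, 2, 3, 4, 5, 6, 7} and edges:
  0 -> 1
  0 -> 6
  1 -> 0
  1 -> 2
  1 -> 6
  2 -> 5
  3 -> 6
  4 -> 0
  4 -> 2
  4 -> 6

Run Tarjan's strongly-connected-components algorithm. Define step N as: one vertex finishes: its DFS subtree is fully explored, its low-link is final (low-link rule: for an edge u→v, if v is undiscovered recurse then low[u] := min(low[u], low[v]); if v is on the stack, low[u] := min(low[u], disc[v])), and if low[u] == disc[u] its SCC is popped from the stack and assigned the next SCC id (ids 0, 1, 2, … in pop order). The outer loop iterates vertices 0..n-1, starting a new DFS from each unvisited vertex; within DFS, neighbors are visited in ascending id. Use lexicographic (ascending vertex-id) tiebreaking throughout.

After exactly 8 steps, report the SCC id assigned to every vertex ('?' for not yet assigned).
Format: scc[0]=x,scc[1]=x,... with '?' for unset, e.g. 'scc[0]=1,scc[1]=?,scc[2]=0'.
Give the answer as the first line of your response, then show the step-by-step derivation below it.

scc[0]=3,scc[1]=3,scc[2]=1,scc[3]=4,scc[4]=5,scc[5]=0,scc[6]=2,scc[7]=6

step 1: low=(low[0]=0,low[1]=0,low[2]=2,low[3]=?,low[4]=?,low[5]=3,low[6]=?,low[7]=?); scc=(scc[0]=?,scc[1]=?,scc[2]=?,scc[3]=?,scc[4]=?,scc[5]=0,scc[6]=?,scc[7]=?)
step 2: low=(low[0]=0,low[1]=0,low[2]=2,low[3]=?,low[4]=?,low[5]=3,low[6]=?,low[7]=?); scc=(scc[0]=?,scc[1]=?,scc[2]=1,scc[3]=?,scc[4]=?,scc[5]=0,scc[6]=?,scc[7]=?)
step 3: low=(low[0]=0,low[1]=0,low[2]=2,low[3]=?,low[4]=?,low[5]=3,low[6]=4,low[7]=?); scc=(scc[0]=?,scc[1]=?,scc[2]=1,scc[3]=?,scc[4]=?,scc[5]=0,scc[6]=2,scc[7]=?)
step 4: low=(low[0]=0,low[1]=0,low[2]=2,low[3]=?,low[4]=?,low[5]=3,low[6]=4,low[7]=?); scc=(scc[0]=?,scc[1]=?,scc[2]=1,scc[3]=?,scc[4]=?,scc[5]=0,scc[6]=2,scc[7]=?)
step 5: low=(low[0]=0,low[1]=0,low[2]=2,low[3]=?,low[4]=?,low[5]=3,low[6]=4,low[7]=?); scc=(scc[0]=3,scc[1]=3,scc[2]=1,scc[3]=?,scc[4]=?,scc[5]=0,scc[6]=2,scc[7]=?)
step 6: low=(low[0]=0,low[1]=0,low[2]=2,low[3]=5,low[4]=?,low[5]=3,low[6]=4,low[7]=?); scc=(scc[0]=3,scc[1]=3,scc[2]=1,scc[3]=4,scc[4]=?,scc[5]=0,scc[6]=2,scc[7]=?)
step 7: low=(low[0]=0,low[1]=0,low[2]=2,low[3]=5,low[4]=6,low[5]=3,low[6]=4,low[7]=?); scc=(scc[0]=3,scc[1]=3,scc[2]=1,scc[3]=4,scc[4]=5,scc[5]=0,scc[6]=2,scc[7]=?)
step 8: low=(low[0]=0,low[1]=0,low[2]=2,low[3]=5,low[4]=6,low[5]=3,low[6]=4,low[7]=7); scc=(scc[0]=3,scc[1]=3,scc[2]=1,scc[3]=4,scc[4]=5,scc[5]=0,scc[6]=2,scc[7]=6)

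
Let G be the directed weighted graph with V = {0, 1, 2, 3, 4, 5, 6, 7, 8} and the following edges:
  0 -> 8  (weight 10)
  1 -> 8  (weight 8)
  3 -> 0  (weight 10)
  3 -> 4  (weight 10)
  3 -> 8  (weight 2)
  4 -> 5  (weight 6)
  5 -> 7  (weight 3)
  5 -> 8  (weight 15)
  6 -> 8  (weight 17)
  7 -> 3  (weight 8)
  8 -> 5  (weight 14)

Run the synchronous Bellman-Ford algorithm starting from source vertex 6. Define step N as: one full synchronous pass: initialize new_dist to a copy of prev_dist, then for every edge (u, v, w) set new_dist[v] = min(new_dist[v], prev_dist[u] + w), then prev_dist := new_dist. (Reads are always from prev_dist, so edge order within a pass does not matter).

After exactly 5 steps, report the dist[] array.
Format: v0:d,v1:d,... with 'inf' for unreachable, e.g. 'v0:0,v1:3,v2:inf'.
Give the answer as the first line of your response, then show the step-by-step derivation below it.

v0:52,v1:inf,v2:inf,v3:42,v4:52,v5:31,v6:0,v7:34,v8:17

step 1: dist = v0:inf,v1:inf,v2:inf,v3:inf,v4:inf,v5:inf,v6:0,v7:inf,v8:17
step 2: dist = v0:inf,v1:inf,v2:inf,v3:inf,v4:inf,v5:31,v6:0,v7:inf,v8:17
step 3: dist = v0:inf,v1:inf,v2:inf,v3:inf,v4:inf,v5:31,v6:0,v7:34,v8:17
step 4: dist = v0:inf,v1:inf,v2:inf,v3:42,v4:inf,v5:31,v6:0,v7:34,v8:17
step 5: dist = v0:52,v1:inf,v2:inf,v3:42,v4:52,v5:31,v6:0,v7:34,v8:17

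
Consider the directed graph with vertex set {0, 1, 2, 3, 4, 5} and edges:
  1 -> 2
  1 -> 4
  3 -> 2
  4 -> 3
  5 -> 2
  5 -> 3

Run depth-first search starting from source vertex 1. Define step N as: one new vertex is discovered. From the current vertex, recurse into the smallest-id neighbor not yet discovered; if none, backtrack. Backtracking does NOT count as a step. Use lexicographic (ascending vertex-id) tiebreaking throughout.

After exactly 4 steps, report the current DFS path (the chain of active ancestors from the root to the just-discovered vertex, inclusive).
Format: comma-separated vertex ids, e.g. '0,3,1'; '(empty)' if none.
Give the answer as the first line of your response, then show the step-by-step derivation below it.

1,4,3

step 1: discover 1; path=1; order=1
step 2: discover 2; path=1>2; order=1,2
step 3: discover 4; path=1>4; order=1,2,4
step 4: discover 3; path=1>4>3; order=1,2,4,3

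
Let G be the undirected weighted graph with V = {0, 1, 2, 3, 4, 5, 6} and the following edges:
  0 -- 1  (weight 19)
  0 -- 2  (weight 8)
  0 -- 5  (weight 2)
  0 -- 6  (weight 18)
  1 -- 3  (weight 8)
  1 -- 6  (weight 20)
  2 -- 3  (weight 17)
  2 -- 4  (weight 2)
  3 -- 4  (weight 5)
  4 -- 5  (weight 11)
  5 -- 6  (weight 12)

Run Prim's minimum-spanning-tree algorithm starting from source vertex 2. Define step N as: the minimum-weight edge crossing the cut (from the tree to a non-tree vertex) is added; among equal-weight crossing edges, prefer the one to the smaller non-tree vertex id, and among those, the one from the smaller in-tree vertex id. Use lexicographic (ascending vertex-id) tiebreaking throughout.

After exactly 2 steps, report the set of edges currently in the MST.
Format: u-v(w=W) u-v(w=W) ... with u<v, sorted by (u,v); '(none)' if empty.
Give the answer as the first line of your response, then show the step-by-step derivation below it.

2-4(w=2) 3-4(w=5)

step 1: add edge 2-4 (w=2); MST = {2-4(w=2)}
step 2: add edge 3-4 (w=5); MST = {2-4(w=2) 3-4(w=5)}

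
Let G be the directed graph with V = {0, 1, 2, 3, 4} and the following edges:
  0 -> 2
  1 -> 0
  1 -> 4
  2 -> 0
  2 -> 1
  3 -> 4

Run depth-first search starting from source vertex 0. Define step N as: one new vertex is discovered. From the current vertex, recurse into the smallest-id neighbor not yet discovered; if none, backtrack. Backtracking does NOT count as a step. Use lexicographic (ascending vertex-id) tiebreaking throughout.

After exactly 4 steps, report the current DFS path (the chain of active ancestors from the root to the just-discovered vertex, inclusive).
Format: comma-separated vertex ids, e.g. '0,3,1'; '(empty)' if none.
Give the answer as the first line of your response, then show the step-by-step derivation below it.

0,2,1,4

step 1: discover 0; path=0; order=0
step 2: discover 2; path=0>2; order=0,2
step 3: discover 1; path=0>2>1; order=0,2,1
step 4: discover 4; path=0>2>1>4; order=0,2,1,4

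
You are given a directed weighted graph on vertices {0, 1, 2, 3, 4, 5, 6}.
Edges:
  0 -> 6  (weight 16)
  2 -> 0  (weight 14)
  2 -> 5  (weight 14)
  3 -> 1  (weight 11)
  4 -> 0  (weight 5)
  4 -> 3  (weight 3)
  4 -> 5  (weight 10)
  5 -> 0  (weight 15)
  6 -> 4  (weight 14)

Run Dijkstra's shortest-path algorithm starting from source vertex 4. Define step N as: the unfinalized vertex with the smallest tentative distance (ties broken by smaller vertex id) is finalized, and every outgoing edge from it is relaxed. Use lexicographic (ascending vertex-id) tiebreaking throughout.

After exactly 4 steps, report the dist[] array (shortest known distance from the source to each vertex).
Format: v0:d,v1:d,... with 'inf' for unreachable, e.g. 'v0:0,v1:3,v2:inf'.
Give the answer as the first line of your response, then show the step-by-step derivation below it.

v0:5,v1:14,v2:inf,v3:3,v4:0,v5:10,v6:21

step 1: dist = v0:5,v1:inf,v2:inf,v3:3,v4:0,v5:10,v6:inf
step 2: dist = v0:5,v1:14,v2:inf,v3:3,v4:0,v5:10,v6:inf
step 3: dist = v0:5,v1:14,v2:inf,v3:3,v4:0,v5:10,v6:21
step 4: dist = v0:5,v1:14,v2:inf,v3:3,v4:0,v5:10,v6:21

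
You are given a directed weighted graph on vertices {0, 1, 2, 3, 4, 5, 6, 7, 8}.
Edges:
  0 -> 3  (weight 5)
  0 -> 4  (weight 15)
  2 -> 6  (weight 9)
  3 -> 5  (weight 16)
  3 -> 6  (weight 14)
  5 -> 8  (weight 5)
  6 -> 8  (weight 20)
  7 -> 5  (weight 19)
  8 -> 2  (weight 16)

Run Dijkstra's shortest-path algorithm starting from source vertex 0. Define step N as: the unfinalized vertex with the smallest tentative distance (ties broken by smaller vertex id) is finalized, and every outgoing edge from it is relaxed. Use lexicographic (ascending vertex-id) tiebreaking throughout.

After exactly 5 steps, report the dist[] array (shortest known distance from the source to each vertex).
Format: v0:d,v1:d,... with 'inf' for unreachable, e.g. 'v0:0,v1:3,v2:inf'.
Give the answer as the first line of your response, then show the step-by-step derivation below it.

v0:0,v1:inf,v2:inf,v3:5,v4:15,v5:21,v6:19,v7:inf,v8:26

step 1: dist = v0:0,v1:inf,v2:inf,v3:5,v4:15,v5:inf,v6:inf,v7:inf,v8:inf
step 2: dist = v0:0,v1:inf,v2:inf,v3:5,v4:15,v5:21,v6:19,v7:inf,v8:inf
step 3: dist = v0:0,v1:inf,v2:inf,v3:5,v4:15,v5:21,v6:19,v7:inf,v8:inf
step 4: dist = v0:0,v1:inf,v2:inf,v3:5,v4:15,v5:21,v6:19,v7:inf,v8:39
step 5: dist = v0:0,v1:inf,v2:inf,v3:5,v4:15,v5:21,v6:19,v7:inf,v8:26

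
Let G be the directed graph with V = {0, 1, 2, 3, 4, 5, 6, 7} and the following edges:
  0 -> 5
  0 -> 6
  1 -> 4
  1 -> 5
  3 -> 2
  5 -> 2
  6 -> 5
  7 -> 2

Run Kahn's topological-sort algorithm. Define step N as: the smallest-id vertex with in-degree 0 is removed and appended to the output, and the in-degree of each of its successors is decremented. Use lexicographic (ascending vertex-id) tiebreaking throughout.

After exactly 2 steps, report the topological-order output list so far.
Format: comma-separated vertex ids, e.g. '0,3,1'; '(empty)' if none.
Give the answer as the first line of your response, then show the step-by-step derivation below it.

0,1

step 1: output 0; order=[0]; indeg=(0,0,3,0,1,2,0,0)
step 2: output 1; order=[0,1]; indeg=(0,0,3,0,0,1,0,0)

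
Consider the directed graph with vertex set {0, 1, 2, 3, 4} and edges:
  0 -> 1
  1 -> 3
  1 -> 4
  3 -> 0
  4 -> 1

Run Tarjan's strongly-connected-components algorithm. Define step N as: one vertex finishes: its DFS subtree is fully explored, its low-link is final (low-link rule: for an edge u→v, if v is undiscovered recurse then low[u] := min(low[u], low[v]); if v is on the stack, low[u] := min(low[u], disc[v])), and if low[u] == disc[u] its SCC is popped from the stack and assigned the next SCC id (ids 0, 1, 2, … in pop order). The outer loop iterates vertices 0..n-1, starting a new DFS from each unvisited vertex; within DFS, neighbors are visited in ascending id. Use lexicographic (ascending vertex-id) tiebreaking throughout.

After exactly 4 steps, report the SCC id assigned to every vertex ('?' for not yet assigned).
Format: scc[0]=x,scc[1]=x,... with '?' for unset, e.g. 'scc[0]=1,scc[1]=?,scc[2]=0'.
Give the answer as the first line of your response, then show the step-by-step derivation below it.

scc[0]=0,scc[1]=0,scc[2]=?,scc[3]=0,scc[4]=0

step 1: low=(low[0]=0,low[1]=1,low[2]=?,low[3]=0,low[4]=?); scc=(scc[0]=?,scc[1]=?,scc[2]=?,scc[3]=?,scc[4]=?)
step 2: low=(low[0]=0,low[1]=0,low[2]=?,low[3]=0,low[4]=1); scc=(scc[0]=?,scc[1]=?,scc[2]=?,scc[3]=?,scc[4]=?)
step 3: low=(low[0]=0,low[1]=0,low[2]=?,low[3]=0,low[4]=1); scc=(scc[0]=?,scc[1]=?,scc[2]=?,scc[3]=?,scc[4]=?)
step 4: low=(low[0]=0,low[1]=0,low[2]=?,low[3]=0,low[4]=1); scc=(scc[0]=0,scc[1]=0,scc[2]=?,scc[3]=0,scc[4]=0)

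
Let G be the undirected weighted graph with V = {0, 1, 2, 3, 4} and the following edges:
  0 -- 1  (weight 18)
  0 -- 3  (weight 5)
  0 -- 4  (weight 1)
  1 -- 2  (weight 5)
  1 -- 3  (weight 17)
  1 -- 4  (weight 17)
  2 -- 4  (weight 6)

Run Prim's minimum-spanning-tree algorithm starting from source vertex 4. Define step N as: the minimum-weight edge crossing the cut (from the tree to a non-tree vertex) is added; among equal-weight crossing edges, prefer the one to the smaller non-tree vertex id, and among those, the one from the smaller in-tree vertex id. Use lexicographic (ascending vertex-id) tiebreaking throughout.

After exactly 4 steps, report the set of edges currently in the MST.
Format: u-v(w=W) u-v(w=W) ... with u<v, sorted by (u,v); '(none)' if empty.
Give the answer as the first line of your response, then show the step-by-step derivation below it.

0-3(w=5) 0-4(w=1) 1-2(w=5) 2-4(w=6)

step 1: add edge 0-4 (w=1); MST = {0-4(w=1)}
step 2: add edge 0-3 (w=5); MST = {0-3(w=5) 0-4(w=1)}
step 3: add edge 2-4 (w=6); MST = {0-3(w=5) 0-4(w=1) 2-4(w=6)}
step 4: add edge 1-2 (w=5); MST = {0-3(w=5) 0-4(w=1) 1-2(w=5) 2-4(w=6)}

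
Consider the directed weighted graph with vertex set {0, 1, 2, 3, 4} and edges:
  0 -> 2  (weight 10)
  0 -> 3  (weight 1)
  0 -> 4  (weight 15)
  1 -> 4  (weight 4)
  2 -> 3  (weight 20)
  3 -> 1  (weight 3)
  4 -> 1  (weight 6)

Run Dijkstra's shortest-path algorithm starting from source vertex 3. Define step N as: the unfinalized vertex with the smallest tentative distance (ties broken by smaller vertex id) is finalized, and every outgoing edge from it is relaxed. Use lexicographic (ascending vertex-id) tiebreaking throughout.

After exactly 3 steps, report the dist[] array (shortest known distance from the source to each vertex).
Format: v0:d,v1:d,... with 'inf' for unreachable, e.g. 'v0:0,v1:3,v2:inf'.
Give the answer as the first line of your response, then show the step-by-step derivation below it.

v0:inf,v1:3,v2:inf,v3:0,v4:7

step 1: dist = v0:inf,v1:3,v2:inf,v3:0,v4:inf
step 2: dist = v0:inf,v1:3,v2:inf,v3:0,v4:7
step 3: dist = v0:inf,v1:3,v2:inf,v3:0,v4:7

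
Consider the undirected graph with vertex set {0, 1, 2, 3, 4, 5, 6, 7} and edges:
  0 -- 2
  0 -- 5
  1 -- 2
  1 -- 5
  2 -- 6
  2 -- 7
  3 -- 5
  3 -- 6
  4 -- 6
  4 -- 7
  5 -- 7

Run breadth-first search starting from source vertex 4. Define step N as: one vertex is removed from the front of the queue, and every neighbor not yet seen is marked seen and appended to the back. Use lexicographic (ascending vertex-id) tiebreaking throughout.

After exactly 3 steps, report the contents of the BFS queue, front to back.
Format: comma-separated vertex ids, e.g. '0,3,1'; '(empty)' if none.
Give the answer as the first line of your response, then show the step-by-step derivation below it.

2,3,5

step 1: dequeue 4; queue=[6,7]; order=4
step 2: dequeue 6; queue=[7,2,3]; order=4,6
step 3: dequeue 7; queue=[2,3,5]; order=4,6,7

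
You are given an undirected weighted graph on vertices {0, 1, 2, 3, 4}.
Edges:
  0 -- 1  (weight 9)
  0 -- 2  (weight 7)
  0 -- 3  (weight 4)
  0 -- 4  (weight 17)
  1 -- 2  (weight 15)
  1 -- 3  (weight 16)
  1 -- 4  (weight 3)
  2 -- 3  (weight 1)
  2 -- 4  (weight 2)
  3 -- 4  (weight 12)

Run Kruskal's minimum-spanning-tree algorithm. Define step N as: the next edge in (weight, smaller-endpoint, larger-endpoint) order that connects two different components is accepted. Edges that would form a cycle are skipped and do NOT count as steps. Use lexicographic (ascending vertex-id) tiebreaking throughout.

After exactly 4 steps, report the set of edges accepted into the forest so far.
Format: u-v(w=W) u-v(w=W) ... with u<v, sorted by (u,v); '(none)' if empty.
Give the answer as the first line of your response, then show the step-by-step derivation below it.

0-3(w=4) 1-4(w=3) 2-3(w=1) 2-4(w=2)

step 1: add edge 2-3 (w=1); MST = {2-3(w=1)}
step 2: add edge 2-4 (w=2); MST = {2-3(w=1) 2-4(w=2)}
step 3: add edge 1-4 (w=3); MST = {1-4(w=3) 2-3(w=1) 2-4(w=2)}
step 4: add edge 0-3 (w=4); MST = {0-3(w=4) 1-4(w=3) 2-3(w=1) 2-4(w=2)}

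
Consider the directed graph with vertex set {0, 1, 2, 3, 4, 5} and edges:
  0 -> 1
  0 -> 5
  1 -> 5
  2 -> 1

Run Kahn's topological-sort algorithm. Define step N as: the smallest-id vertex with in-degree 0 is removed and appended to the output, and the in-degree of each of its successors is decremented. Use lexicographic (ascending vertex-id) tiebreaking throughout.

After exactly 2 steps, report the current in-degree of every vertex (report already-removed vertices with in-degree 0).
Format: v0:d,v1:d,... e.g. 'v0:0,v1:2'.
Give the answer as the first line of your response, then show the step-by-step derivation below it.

v0:0,v1:0,v2:0,v3:0,v4:0,v5:1

step 1: output 0; order=[0]; indeg=(0,1,0,0,0,1)
step 2: output 2; order=[0,2]; indeg=(0,0,0,0,0,1)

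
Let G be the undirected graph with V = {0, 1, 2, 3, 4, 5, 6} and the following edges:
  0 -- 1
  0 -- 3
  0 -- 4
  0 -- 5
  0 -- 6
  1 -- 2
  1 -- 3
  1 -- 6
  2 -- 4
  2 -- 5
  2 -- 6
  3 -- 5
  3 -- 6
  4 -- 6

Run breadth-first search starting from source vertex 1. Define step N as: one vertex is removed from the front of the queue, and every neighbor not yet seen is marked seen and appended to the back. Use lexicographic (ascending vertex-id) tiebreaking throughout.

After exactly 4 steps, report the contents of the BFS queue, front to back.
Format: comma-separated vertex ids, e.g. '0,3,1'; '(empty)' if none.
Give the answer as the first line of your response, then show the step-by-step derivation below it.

6,4,5

step 1: dequeue 1; queue=[0,2,3,6]; order=1
step 2: dequeue 0; queue=[2,3,6,4,5]; order=1,0
step 3: dequeue 2; queue=[3,6,4,5]; order=1,0,2
step 4: dequeue 3; queue=[6,4,5]; order=1,0,2,3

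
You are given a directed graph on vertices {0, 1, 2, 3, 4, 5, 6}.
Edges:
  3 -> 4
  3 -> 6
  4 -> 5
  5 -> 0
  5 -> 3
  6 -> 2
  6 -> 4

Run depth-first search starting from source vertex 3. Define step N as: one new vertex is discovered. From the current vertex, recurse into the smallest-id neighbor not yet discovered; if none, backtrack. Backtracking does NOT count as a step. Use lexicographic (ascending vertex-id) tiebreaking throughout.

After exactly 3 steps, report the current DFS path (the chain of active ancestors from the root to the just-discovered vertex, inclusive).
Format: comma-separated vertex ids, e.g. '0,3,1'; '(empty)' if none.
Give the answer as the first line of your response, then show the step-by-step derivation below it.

3,4,5

step 1: discover 3; path=3; order=3
step 2: discover 4; path=3>4; order=3,4
step 3: discover 5; path=3>4>5; order=3,4,5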